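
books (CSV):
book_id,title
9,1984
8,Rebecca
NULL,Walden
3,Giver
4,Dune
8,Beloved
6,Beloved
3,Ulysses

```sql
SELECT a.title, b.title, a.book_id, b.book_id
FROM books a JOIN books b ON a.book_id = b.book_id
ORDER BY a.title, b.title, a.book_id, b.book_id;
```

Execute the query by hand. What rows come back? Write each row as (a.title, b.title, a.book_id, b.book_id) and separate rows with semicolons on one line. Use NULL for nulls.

INNER JOIN keeps only pairs where the ON condition holds.
Matching on a.book_id = b.book_id. A NULL in a compared column never satisfies the condition.
- a (book_id=9) pairs with 1 row(s) of b.
- a (book_id=8) pairs with 2 row(s) of b.
- a (book_id=NULL) has no partner → excluded.
- a (book_id=3) pairs with 2 row(s) of b.
- a (book_id=4) pairs with 1 row(s) of b.
- a (book_id=8) pairs with 2 row(s) of b.
- a (book_id=6) pairs with 1 row(s) of b.
- a (book_id=3) pairs with 2 row(s) of b.

(1984, 1984, 9, 9); (Beloved, Beloved, 6, 6); (Beloved, Beloved, 8, 8); (Beloved, Rebecca, 8, 8); (Dune, Dune, 4, 4); (Giver, Giver, 3, 3); (Giver, Ulysses, 3, 3); (Rebecca, Beloved, 8, 8); (Rebecca, Rebecca, 8, 8); (Ulysses, Giver, 3, 3); (Ulysses, Ulysses, 3, 3)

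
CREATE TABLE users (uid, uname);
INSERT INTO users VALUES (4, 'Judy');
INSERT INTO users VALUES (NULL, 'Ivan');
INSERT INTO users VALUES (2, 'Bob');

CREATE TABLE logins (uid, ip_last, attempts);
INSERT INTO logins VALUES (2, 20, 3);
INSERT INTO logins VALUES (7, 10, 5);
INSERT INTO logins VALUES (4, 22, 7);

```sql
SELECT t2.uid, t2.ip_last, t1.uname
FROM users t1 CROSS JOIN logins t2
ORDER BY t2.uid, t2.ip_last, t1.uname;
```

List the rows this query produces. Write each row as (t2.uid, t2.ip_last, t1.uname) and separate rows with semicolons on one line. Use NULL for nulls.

CROSS JOIN pairs every row of `users` with every row of `logins`: 3 × 3 = 9 rows.
After projecting and ordering:
t2.uid | t2.ip_last | t1.uname
2 | 20 | Bob
2 | 20 | Ivan
2 | 20 | Judy
4 | 22 | Bob
4 | 22 | Ivan
4 | 22 | Judy
7 | 10 | Bob
7 | 10 | Ivan
7 | 10 | Judy

(2, 20, Bob); (2, 20, Ivan); (2, 20, Judy); (4, 22, Bob); (4, 22, Ivan); (4, 22, Judy); (7, 10, Bob); (7, 10, Ivan); (7, 10, Judy)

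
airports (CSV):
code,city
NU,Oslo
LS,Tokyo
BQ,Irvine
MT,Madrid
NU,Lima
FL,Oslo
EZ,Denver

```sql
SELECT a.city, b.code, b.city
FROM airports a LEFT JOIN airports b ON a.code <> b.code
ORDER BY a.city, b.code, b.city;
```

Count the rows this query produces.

40

LEFT JOIN keeps every row from `airports a`; unmatched rows get NULL for `airports b`'s columns.
Matching on a.code <> b.code.
- code=NU: 5 matching b row(s), so 5 row(s) emitted.
- code=LS: 6 matching b row(s), so 6 row(s) emitted.
- code=BQ: 6 matching b row(s), so 6 row(s) emitted.
- code=MT: 6 matching b row(s), so 6 row(s) emitted.
- code=NU: 5 matching b row(s), so 5 row(s) emitted.
- code=FL: 6 matching b row(s), so 6 row(s) emitted.
- code=EZ: 6 matching b row(s), so 6 row(s) emitted.
Total: 40 rows.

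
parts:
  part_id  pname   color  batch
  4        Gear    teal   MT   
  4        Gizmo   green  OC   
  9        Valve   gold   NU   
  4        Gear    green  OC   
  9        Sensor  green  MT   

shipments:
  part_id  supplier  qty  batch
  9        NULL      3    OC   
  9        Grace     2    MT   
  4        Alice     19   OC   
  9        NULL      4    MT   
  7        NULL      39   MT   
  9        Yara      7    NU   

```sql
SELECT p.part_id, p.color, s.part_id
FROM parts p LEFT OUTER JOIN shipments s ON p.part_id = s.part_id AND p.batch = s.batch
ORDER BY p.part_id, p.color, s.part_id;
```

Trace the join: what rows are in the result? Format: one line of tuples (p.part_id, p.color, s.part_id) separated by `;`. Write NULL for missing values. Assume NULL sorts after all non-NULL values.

LEFT JOIN keeps every row from `parts`; unmatched rows get NULL for `shipments`'s columns.
Matching on p.part_id = s.part_id AND p.batch = s.batch.
Matched pairs: 5; unmatched p rows kept: 1.

(4, green, 4); (4, green, 4); (4, teal, NULL); (9, gold, 9); (9, green, 9); (9, green, 9)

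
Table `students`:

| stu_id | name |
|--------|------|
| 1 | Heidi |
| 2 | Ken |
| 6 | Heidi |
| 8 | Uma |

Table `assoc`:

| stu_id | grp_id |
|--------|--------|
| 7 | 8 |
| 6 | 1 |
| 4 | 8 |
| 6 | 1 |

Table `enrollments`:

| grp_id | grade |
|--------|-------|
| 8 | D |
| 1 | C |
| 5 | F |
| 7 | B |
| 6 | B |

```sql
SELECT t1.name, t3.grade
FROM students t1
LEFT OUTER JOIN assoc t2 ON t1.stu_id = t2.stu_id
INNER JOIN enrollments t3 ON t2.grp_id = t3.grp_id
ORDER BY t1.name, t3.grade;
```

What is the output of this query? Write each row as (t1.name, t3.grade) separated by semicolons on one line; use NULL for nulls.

(Heidi, C); (Heidi, C)

Joins associate left-to-right: students LEFT JOIN assoc on stu_id gives 5 intermediate row(s).
Then INNER JOIN `enrollments t3` on grp_id: keep only rows whose t2.grp_id appears in t3.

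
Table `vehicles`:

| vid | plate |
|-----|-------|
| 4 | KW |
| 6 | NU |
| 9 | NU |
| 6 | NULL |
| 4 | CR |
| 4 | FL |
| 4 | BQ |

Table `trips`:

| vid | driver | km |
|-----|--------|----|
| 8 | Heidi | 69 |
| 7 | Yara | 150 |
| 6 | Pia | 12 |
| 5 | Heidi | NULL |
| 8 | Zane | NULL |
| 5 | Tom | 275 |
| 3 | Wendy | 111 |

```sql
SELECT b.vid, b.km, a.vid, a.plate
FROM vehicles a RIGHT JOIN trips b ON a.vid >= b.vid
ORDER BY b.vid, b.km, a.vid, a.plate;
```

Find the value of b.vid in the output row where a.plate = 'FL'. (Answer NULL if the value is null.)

3

RIGHT JOIN keeps every row from `trips`; unmatched rows get NULL for `vehicles`'s columns.
Matching on a.vid >= b.vid.
- a row (vid=4): matches 1 b row(s) → 1 output row(s).
- a row (vid=6): matches 4 b row(s) → 4 output row(s).
- a row (vid=9): matches 7 b row(s) → 7 output row(s).
- a row (vid=6): matches 4 b row(s) → 4 output row(s).
- a row (vid=4): matches 1 b row(s) → 1 output row(s).
- a row (vid=4): matches 1 b row(s) → 1 output row(s).
- a row (vid=4): matches 1 b row(s) → 1 output row(s).
- every b row matched at least one a row.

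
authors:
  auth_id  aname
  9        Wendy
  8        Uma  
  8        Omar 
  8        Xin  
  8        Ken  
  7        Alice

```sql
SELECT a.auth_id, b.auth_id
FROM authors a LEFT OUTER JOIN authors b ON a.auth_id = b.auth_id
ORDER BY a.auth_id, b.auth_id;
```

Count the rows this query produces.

LEFT JOIN keeps every row from `authors a`; unmatched rows get NULL for `authors b`'s columns.
Matching on a.auth_id = b.auth_id.
Matched pairs: 18; unmatched a rows kept: 0.
Total: 18 rows.

18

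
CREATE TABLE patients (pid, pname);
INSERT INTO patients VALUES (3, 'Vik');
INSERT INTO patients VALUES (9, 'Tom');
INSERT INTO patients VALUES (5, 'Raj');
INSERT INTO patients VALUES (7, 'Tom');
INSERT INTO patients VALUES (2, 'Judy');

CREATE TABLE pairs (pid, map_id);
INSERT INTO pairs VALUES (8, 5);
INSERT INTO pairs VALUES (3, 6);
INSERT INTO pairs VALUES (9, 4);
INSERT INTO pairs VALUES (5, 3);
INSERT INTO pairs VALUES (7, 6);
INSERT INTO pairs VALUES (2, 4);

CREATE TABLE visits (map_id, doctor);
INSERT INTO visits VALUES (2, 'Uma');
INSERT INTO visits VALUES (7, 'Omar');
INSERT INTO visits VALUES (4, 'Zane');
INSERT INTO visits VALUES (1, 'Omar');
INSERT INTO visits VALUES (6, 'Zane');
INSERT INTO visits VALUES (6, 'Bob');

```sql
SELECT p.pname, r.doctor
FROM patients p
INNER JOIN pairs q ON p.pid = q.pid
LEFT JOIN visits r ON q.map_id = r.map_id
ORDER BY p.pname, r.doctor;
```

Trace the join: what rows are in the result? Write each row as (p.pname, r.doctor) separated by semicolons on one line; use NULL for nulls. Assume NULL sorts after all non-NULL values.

(Judy, Zane); (Raj, NULL); (Tom, Bob); (Tom, Zane); (Tom, Zane); (Vik, Bob); (Vik, Zane)

Evaluate left to right. First `patients p INNER JOIN pairs q` on pid: 5 row(s).
Then LEFT JOIN `visits r` on map_id: each of those 5 rows is kept; rows whose q.map_id has no match in r get NULL for r's columns.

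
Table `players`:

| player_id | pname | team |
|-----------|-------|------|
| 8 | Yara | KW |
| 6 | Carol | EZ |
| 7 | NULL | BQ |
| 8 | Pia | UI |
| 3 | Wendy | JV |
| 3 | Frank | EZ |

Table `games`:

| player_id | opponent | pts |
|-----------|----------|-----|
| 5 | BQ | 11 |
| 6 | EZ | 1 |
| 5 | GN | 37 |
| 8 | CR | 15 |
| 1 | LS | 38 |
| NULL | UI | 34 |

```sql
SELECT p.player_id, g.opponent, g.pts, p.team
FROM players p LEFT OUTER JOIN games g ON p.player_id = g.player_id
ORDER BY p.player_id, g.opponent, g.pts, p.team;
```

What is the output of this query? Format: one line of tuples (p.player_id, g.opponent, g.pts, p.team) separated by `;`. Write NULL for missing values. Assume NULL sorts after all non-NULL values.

LEFT JOIN keeps every row from `players`; unmatched rows get NULL for `games`'s columns.
Matching on p.player_id = g.player_id. A NULL in a compared column never satisfies the condition.
- p row (player_id=8): matches 1 g row(s) → 1 output row(s).
- p row (player_id=6): matches 1 g row(s) → 1 output row(s).
- p row (player_id=7): no match → kept, g columns NULL.
- p row (player_id=8): matches 1 g row(s) → 1 output row(s).
- p row (player_id=3): no match → kept, g columns NULL.
- p row (player_id=3): no match → kept, g columns NULL.
After projecting and ordering:
p.player_id | g.opponent | g.pts | p.team
3 | NULL | NULL | EZ
3 | NULL | NULL | JV
6 | EZ | 1 | EZ
7 | NULL | NULL | BQ
8 | CR | 15 | KW
8 | CR | 15 | UI

(3, NULL, NULL, EZ); (3, NULL, NULL, JV); (6, EZ, 1, EZ); (7, NULL, NULL, BQ); (8, CR, 15, KW); (8, CR, 15, UI)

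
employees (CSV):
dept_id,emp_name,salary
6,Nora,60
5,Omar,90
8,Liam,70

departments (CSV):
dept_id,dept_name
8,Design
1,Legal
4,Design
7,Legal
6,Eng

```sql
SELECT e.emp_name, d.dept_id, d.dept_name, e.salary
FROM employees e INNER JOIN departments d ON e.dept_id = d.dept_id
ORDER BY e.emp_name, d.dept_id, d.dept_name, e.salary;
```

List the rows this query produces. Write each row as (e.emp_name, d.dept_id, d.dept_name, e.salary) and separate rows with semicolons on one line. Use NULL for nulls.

INNER JOIN keeps only pairs where the ON condition holds.
Matching on e.dept_id = d.dept_id.
- dept_id=6: 1 matching d row(s), so 1 row(s) emitted.
- dept_id=5: no matching d row, dropped.
- dept_id=8: 1 matching d row(s), so 1 row(s) emitted.
After projecting and ordering:
e.emp_name | d.dept_id | d.dept_name | e.salary
Liam | 8 | Design | 70
Nora | 6 | Eng | 60

(Liam, 8, Design, 70); (Nora, 6, Eng, 60)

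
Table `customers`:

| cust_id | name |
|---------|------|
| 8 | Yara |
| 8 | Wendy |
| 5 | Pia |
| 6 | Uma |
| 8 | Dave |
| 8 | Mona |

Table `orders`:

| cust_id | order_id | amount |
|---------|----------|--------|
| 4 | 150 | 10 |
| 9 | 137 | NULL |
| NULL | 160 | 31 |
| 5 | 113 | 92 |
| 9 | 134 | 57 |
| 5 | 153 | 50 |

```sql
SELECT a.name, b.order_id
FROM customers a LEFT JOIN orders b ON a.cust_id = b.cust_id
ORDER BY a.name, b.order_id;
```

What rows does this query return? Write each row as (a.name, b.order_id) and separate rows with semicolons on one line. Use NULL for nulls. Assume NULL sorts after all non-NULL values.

LEFT JOIN keeps every row from `customers`; unmatched rows get NULL for `orders`'s columns.
Matching on a.cust_id = b.cust_id. A NULL in a compared column never satisfies the condition.
Matched pairs: 2; unmatched a rows kept: 5.

(Dave, NULL); (Mona, NULL); (Pia, 113); (Pia, 153); (Uma, NULL); (Wendy, NULL); (Yara, NULL)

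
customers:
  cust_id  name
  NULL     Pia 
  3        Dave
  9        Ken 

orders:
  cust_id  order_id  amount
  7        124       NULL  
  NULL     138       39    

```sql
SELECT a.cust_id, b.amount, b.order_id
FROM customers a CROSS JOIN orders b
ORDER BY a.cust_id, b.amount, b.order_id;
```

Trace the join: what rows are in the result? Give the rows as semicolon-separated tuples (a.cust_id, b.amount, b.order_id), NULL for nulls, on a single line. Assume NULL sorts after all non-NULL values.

CROSS JOIN pairs every row of `customers` with every row of `orders`: 3 × 2 = 6 rows.
After projecting and ordering:
a.cust_id | b.amount | b.order_id
3 | 39 | 138
3 | NULL | 124
9 | 39 | 138
9 | NULL | 124
NULL | 39 | 138
NULL | NULL | 124

(3, 39, 138); (3, NULL, 124); (9, 39, 138); (9, NULL, 124); (NULL, 39, 138); (NULL, NULL, 124)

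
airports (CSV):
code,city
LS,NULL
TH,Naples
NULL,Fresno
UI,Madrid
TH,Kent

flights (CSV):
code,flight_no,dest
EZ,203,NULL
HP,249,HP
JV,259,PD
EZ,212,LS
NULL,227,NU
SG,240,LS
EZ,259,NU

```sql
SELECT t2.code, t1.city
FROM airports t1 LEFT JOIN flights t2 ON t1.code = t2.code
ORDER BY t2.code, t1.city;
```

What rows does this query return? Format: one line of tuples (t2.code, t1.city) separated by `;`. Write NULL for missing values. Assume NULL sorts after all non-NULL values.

(NULL, Fresno); (NULL, Kent); (NULL, Madrid); (NULL, Naples); (NULL, NULL)

LEFT JOIN keeps every row from `airports`; unmatched rows get NULL for `flights`'s columns.
Matching on t1.code = t2.code. A NULL in a compared column never satisfies the condition.
Matched pairs: 0; unmatched t1 rows kept: 5.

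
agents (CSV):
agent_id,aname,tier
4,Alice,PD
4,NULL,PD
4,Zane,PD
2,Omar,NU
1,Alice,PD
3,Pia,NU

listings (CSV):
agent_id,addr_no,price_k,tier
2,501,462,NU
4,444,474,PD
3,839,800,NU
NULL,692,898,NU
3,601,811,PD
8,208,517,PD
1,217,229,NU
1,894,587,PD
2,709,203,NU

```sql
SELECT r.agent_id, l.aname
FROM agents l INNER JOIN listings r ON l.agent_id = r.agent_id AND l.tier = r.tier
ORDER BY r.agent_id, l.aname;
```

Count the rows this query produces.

7

INNER JOIN keeps only pairs where the ON condition holds.
Matching on l.agent_id = r.agent_id AND l.tier = r.tier. A NULL in a compared column never satisfies the condition.
- agent_id=4, tier=PD: 1 matching r row(s), so 1 row(s) emitted.
- agent_id=4, tier=PD: 1 matching r row(s), so 1 row(s) emitted.
- agent_id=4, tier=PD: 1 matching r row(s), so 1 row(s) emitted.
- agent_id=2, tier=NU: 2 matching r row(s), so 2 row(s) emitted.
- agent_id=1, tier=PD: 1 matching r row(s), so 1 row(s) emitted.
- agent_id=3, tier=NU: 1 matching r row(s), so 1 row(s) emitted.
Total: 7 rows.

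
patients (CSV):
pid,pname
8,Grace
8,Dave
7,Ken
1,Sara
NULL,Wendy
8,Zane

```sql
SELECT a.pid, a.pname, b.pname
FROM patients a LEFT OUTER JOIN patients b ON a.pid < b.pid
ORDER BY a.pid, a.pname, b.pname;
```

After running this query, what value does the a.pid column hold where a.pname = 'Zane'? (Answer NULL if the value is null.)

8

LEFT JOIN keeps every row from `patients a`; unmatched rows get NULL for `patients b`'s columns.
Matching on a.pid < b.pid. A NULL in a compared column never satisfies the condition.
Matched pairs: 7; unmatched a rows kept: 4.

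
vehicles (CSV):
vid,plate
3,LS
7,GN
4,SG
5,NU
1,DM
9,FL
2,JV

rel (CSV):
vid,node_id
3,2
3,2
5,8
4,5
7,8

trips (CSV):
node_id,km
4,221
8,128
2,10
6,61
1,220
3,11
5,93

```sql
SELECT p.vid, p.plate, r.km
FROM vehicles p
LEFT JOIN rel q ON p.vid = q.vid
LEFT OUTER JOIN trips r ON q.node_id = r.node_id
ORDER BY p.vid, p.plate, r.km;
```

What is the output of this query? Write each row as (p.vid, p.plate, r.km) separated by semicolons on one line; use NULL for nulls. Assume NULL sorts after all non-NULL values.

Joins associate left-to-right: vehicles LEFT JOIN rel on vid gives 8 intermediate row(s).
Then LEFT JOIN `trips r` on node_id: each of those 8 rows is kept; rows whose q.node_id has no match in r get NULL for r's columns.

(1, DM, NULL); (2, JV, NULL); (3, LS, 10); (3, LS, 10); (4, SG, 93); (5, NU, 128); (7, GN, 128); (9, FL, NULL)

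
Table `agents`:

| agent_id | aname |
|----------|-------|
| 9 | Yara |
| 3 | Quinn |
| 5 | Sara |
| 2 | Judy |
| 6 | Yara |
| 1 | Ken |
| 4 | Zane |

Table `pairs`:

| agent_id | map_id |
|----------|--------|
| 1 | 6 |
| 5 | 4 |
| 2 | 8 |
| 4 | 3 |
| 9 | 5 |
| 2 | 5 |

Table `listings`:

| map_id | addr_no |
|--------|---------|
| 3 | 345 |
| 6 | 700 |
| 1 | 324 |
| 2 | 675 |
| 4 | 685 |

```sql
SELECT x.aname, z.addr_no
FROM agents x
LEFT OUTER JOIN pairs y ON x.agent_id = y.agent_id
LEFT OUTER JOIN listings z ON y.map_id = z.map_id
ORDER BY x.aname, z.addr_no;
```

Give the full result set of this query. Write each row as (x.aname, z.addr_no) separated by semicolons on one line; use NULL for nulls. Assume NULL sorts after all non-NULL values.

(Judy, NULL); (Judy, NULL); (Ken, 700); (Quinn, NULL); (Sara, 685); (Yara, NULL); (Yara, NULL); (Zane, 345)

Joins associate left-to-right: agents LEFT JOIN pairs on agent_id gives 8 intermediate row(s).
Then LEFT JOIN `listings z` on map_id: each of those 8 rows is kept; rows whose y.map_id has no match in z get NULL for z's columns.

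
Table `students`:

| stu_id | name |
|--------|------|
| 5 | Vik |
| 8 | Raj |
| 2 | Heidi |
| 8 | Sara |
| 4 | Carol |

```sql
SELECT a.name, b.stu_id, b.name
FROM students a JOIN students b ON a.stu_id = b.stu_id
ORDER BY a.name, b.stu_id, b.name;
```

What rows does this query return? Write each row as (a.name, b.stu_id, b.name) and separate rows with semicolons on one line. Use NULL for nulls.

(Carol, 4, Carol); (Heidi, 2, Heidi); (Raj, 8, Raj); (Raj, 8, Sara); (Sara, 8, Raj); (Sara, 8, Sara); (Vik, 5, Vik)

INNER JOIN keeps only pairs where the ON condition holds.
Matching on a.stu_id = b.stu_id.
- a row (stu_id=5): matches 1 b row(s) → 1 output row(s).
- a row (stu_id=8): matches 2 b row(s) → 2 output row(s).
- a row (stu_id=2): matches 1 b row(s) → 1 output row(s).
- a row (stu_id=8): matches 2 b row(s) → 2 output row(s).
- a row (stu_id=4): matches 1 b row(s) → 1 output row(s).
After projecting and ordering:
a.name | b.stu_id | b.name
Carol | 4 | Carol
Heidi | 2 | Heidi
Raj | 8 | Raj
Raj | 8 | Sara
Sara | 8 | Raj
Sara | 8 | Sara
Vik | 5 | Vik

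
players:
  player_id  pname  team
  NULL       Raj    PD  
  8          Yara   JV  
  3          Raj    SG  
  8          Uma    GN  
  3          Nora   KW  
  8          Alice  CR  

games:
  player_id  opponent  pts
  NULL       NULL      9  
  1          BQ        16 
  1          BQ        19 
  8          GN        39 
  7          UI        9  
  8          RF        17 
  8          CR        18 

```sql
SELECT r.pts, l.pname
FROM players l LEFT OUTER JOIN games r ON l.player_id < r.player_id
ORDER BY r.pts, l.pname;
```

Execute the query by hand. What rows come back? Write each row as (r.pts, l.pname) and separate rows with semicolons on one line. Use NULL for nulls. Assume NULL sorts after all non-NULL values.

(9, Nora); (9, Raj); (17, Nora); (17, Raj); (18, Nora); (18, Raj); (39, Nora); (39, Raj); (NULL, Alice); (NULL, Raj); (NULL, Uma); (NULL, Yara)

LEFT JOIN keeps every row from `players`; unmatched rows get NULL for `games`'s columns.
Matching on l.player_id < r.player_id. A NULL in a compared column never satisfies the condition.
- l[0] player_id=NULL → no match; kept with NULLs on the r side.
- l[1] player_id=8 → no match; kept with NULLs on the r side.
- l[2] player_id=3 → 4 match(es) in r → 4 row(s).
- l[3] player_id=8 → no match; kept with NULLs on the r side.
- l[4] player_id=3 → 4 match(es) in r → 4 row(s).
- l[5] player_id=8 → no match; kept with NULLs on the r side.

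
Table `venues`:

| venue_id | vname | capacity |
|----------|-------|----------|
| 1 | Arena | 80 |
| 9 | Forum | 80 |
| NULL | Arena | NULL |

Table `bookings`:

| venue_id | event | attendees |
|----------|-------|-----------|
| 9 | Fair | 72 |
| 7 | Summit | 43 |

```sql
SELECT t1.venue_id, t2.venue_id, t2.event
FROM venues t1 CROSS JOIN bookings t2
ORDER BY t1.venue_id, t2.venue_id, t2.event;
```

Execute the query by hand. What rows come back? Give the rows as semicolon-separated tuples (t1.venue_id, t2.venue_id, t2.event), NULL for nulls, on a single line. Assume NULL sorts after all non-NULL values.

CROSS JOIN pairs every row of `venues` with every row of `bookings`: 3 × 2 = 6 rows.
After projecting and ordering:
t1.venue_id | t2.venue_id | t2.event
1 | 7 | Summit
1 | 9 | Fair
9 | 7 | Summit
9 | 9 | Fair
NULL | 7 | Summit
NULL | 9 | Fair

(1, 7, Summit); (1, 9, Fair); (9, 7, Summit); (9, 9, Fair); (NULL, 7, Summit); (NULL, 9, Fair)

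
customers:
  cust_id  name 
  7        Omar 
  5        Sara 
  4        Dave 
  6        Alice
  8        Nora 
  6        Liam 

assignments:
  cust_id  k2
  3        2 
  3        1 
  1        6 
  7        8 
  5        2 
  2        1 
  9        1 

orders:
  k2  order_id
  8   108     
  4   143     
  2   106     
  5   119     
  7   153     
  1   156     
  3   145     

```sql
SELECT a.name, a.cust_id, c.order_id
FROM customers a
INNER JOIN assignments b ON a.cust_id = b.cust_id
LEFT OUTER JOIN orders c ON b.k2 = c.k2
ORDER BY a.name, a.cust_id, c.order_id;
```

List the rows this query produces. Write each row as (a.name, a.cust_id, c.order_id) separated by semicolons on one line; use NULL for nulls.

Step 1 — a INNER JOIN b on cust_id → 2 row(s).
Then LEFT JOIN `orders c` on k2: each of those 2 rows is kept; rows whose b.k2 has no match in c get NULL for c's columns.

(Omar, 7, 108); (Sara, 5, 106)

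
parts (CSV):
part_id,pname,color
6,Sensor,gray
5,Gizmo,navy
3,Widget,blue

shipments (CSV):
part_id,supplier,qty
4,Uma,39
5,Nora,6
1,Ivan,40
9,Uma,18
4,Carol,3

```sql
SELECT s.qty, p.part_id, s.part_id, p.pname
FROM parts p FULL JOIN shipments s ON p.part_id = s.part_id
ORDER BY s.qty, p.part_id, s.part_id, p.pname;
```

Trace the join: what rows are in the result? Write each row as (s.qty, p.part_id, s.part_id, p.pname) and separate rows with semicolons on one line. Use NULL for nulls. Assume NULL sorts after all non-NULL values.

FULL OUTER JOIN keeps every row from both sides; unmatched rows get NULL for the other side's columns.
Matching on p.part_id = s.part_id.
- p (part_id=6) has no partner → padded with NULL.
- p (part_id=5) pairs with 1 row(s) of s.
- p (part_id=3) has no partner → padded with NULL.
- 4 s row(s) had no p match → kept, p columns NULL.
After projecting and ordering:
s.qty | p.part_id | s.part_id | p.pname
3 | NULL | 4 | NULL
6 | 5 | 5 | Gizmo
18 | NULL | 9 | NULL
39 | NULL | 4 | NULL
40 | NULL | 1 | NULL
NULL | 3 | NULL | Widget
NULL | 6 | NULL | Sensor

(3, NULL, 4, NULL); (6, 5, 5, Gizmo); (18, NULL, 9, NULL); (39, NULL, 4, NULL); (40, NULL, 1, NULL); (NULL, 3, NULL, Widget); (NULL, 6, NULL, Sensor)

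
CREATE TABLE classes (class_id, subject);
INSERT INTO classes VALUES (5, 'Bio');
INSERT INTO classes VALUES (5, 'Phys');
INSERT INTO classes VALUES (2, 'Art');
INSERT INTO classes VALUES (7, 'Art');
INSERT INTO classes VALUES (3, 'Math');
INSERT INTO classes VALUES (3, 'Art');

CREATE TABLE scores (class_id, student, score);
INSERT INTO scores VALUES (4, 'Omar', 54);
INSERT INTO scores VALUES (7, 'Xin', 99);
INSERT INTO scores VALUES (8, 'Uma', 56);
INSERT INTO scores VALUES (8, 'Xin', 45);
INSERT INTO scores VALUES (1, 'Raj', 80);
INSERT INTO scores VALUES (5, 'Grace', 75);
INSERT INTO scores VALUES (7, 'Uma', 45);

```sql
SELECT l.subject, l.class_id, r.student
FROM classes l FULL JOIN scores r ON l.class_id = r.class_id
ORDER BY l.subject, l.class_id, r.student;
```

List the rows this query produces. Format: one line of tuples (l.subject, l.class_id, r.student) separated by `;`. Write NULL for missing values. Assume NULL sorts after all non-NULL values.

(Art, 2, NULL); (Art, 3, NULL); (Art, 7, Uma); (Art, 7, Xin); (Bio, 5, Grace); (Math, 3, NULL); (Phys, 5, Grace); (NULL, NULL, Omar); (NULL, NULL, Raj); (NULL, NULL, Uma); (NULL, NULL, Xin)

FULL OUTER JOIN keeps every row from both sides; unmatched rows get NULL for the other side's columns.
Matching on l.class_id = r.class_id.
Matched pairs: 4; unmatched l rows kept: 3; unmatched r rows kept: 4.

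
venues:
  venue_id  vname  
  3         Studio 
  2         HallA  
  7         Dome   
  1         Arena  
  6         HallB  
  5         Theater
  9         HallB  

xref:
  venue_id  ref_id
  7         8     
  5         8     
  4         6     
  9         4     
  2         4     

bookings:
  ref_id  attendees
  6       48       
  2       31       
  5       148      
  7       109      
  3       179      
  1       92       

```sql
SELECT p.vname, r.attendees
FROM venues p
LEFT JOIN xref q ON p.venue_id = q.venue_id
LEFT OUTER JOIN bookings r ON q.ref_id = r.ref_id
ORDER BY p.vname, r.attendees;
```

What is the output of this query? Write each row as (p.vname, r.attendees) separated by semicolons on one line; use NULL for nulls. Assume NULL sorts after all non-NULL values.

Joins associate left-to-right: venues LEFT JOIN xref on venue_id gives 7 intermediate row(s).
Then LEFT JOIN `bookings r` on ref_id: each of those 7 rows is kept; rows whose q.ref_id has no match in r get NULL for r's columns.

(Arena, NULL); (Dome, NULL); (HallA, NULL); (HallB, NULL); (HallB, NULL); (Studio, NULL); (Theater, NULL)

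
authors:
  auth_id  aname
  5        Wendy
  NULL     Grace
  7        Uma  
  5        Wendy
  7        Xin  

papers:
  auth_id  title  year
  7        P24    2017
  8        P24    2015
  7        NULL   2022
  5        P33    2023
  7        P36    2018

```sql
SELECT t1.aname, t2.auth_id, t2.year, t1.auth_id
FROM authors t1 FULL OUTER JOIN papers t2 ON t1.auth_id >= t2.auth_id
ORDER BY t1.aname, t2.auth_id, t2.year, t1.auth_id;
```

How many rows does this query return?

12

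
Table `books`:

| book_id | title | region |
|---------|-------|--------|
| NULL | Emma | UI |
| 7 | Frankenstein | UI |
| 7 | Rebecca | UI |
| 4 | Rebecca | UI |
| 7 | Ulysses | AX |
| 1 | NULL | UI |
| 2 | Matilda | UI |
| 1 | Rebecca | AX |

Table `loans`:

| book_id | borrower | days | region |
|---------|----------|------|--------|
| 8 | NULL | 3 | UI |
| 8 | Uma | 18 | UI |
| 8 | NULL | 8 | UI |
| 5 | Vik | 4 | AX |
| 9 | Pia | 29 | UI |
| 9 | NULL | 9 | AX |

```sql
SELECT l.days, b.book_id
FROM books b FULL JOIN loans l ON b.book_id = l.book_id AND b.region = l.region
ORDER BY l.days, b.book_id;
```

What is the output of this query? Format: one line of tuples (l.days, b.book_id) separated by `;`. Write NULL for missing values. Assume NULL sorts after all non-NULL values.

FULL OUTER JOIN keeps every row from both sides; unmatched rows get NULL for the other side's columns.
Matching on b.book_id = l.book_id AND b.region = l.region. A NULL in a compared column never satisfies the condition.
- b[0] book_id=NULL, region=UI → no match; kept with NULLs on the l side.
- b[1] book_id=7, region=UI → no match; kept with NULLs on the l side.
- b[2] book_id=7, region=UI → no match; kept with NULLs on the l side.
- b[3] book_id=4, region=UI → no match; kept with NULLs on the l side.
- b[4] book_id=7, region=AX → no match; kept with NULLs on the l side.
- b[5] book_id=1, region=UI → no match; kept with NULLs on the l side.
- b[6] book_id=2, region=UI → no match; kept with NULLs on the l side.
- b[7] book_id=1, region=AX → no match; kept with NULLs on the l side.
- plus 6 unmatched l row(s), each kept with NULL b columns.

(3, NULL); (4, NULL); (8, NULL); (9, NULL); (18, NULL); (29, NULL); (NULL, 1); (NULL, 1); (NULL, 2); (NULL, 4); (NULL, 7); (NULL, 7); (NULL, 7); (NULL, NULL)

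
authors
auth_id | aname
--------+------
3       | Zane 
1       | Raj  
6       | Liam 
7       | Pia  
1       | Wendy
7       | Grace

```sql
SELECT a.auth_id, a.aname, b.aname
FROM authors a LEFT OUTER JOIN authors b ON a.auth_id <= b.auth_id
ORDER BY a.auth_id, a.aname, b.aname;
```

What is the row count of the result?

LEFT JOIN keeps every row from `authors a`; unmatched rows get NULL for `authors b`'s columns.
Matching on a.auth_id <= b.auth_id.
- auth_id=3: 4 matching b row(s), so 4 row(s) emitted.
- auth_id=1: 6 matching b row(s), so 6 row(s) emitted.
- auth_id=6: 3 matching b row(s), so 3 row(s) emitted.
- auth_id=7: 2 matching b row(s), so 2 row(s) emitted.
- auth_id=1: 6 matching b row(s), so 6 row(s) emitted.
- auth_id=7: 2 matching b row(s), so 2 row(s) emitted.
Total: 23 rows.

23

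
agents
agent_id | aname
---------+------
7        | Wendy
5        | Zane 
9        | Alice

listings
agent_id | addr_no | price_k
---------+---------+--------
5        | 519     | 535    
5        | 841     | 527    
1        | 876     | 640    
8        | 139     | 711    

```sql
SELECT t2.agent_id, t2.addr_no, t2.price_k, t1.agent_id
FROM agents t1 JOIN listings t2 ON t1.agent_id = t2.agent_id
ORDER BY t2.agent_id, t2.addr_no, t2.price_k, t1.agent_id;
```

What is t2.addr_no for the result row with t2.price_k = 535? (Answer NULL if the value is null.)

519

INNER JOIN keeps only pairs where the ON condition holds.
Matching on t1.agent_id = t2.agent_id.
- t1[0] agent_id=7 → no match; dropped.
- t1[1] agent_id=5 → 2 match(es) in t2 → 2 row(s).
- t1[2] agent_id=9 → no match; dropped.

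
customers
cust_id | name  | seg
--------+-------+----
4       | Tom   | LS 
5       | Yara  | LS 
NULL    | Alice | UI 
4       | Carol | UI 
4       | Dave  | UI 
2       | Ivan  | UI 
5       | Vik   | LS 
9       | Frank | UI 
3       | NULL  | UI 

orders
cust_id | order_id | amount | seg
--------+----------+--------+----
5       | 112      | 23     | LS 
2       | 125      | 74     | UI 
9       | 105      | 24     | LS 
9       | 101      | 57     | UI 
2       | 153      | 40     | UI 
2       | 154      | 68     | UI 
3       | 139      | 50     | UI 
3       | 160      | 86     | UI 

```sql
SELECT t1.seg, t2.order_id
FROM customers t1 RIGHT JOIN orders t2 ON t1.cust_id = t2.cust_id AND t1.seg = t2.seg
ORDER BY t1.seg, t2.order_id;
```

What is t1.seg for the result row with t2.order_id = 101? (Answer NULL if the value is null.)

UI

RIGHT JOIN keeps every row from `orders`; unmatched rows get NULL for `customers`'s columns.
Matching on t1.cust_id = t2.cust_id AND t1.seg = t2.seg. A NULL in a compared column never satisfies the condition.
- t1 row (cust_id=4, seg=LS): no match.
- t1 row (cust_id=5, seg=LS): matches 1 t2 row(s) → 1 output row(s).
- t1 row (cust_id=NULL, seg=UI): no match.
- t1 row (cust_id=4, seg=UI): no match.
- t1 row (cust_id=4, seg=UI): no match.
- t1 row (cust_id=2, seg=UI): matches 3 t2 row(s) → 3 output row(s).
- t1 row (cust_id=5, seg=LS): matches 1 t2 row(s) → 1 output row(s).
- t1 row (cust_id=9, seg=UI): matches 1 t2 row(s) → 1 output row(s).
- t1 row (cust_id=3, seg=UI): matches 2 t2 row(s) → 2 output row(s).
- plus 1 unmatched t2 row(s), each kept with NULL t1 columns.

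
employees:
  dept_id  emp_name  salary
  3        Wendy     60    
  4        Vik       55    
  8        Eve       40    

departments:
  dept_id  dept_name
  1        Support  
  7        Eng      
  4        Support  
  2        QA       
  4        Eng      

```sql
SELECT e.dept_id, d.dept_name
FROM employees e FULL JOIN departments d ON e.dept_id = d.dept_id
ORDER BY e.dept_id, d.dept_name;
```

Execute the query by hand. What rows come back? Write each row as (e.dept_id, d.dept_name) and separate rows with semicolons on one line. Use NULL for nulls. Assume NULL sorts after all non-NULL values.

(3, NULL); (4, Eng); (4, Support); (8, NULL); (NULL, Eng); (NULL, QA); (NULL, Support)

FULL OUTER JOIN keeps every row from both sides; unmatched rows get NULL for the other side's columns.
Matching on e.dept_id = d.dept_id.
- e row (dept_id=3): no match → kept, d columns NULL.
- e row (dept_id=4): matches 2 d row(s) → 2 output row(s).
- e row (dept_id=8): no match → kept, d columns NULL.
- plus 3 unmatched d row(s), each kept with NULL e columns.
After projecting and ordering:
e.dept_id | d.dept_name
3 | NULL
4 | Eng
4 | Support
8 | NULL
NULL | Eng
NULL | QA
NULL | Support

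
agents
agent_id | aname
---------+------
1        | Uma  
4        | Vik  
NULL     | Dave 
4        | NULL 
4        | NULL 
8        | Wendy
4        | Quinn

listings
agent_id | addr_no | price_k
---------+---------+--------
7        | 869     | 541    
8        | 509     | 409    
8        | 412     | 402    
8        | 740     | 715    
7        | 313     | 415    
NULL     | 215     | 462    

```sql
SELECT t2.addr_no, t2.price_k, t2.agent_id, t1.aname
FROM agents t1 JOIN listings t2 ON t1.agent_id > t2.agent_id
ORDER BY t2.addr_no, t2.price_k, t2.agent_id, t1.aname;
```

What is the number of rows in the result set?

INNER JOIN keeps only pairs where the ON condition holds.
Matching on t1.agent_id > t2.agent_id. A NULL in a compared column never satisfies the condition.
Matched pairs: 2.
Total: 2 rows.

2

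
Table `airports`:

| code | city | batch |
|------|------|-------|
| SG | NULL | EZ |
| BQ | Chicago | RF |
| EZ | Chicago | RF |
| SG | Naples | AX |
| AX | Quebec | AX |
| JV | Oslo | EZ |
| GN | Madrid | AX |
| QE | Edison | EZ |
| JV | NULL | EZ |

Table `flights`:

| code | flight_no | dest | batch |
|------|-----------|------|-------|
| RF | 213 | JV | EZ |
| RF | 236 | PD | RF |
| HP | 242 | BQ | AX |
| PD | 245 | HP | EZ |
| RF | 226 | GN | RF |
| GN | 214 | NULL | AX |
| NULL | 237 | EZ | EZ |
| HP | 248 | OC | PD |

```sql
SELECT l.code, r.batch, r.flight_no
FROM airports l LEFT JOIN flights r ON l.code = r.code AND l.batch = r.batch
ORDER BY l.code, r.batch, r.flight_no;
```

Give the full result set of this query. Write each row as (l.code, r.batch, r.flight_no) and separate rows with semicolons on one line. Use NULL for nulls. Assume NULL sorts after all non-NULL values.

(AX, NULL, NULL); (BQ, NULL, NULL); (EZ, NULL, NULL); (GN, AX, 214); (JV, NULL, NULL); (JV, NULL, NULL); (QE, NULL, NULL); (SG, NULL, NULL); (SG, NULL, NULL)

LEFT JOIN keeps every row from `airports`; unmatched rows get NULL for `flights`'s columns.
Matching on l.code = r.code AND l.batch = r.batch. A NULL in a compared column never satisfies the condition.
Matched pairs: 1; unmatched l rows kept: 8.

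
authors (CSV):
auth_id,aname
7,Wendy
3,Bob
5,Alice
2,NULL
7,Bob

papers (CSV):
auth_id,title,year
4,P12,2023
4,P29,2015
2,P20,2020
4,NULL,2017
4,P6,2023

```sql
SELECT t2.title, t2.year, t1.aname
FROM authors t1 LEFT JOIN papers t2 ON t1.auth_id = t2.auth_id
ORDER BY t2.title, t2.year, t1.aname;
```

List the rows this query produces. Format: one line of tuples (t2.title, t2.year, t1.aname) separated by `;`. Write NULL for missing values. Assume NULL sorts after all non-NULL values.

(P20, 2020, NULL); (NULL, NULL, Alice); (NULL, NULL, Bob); (NULL, NULL, Bob); (NULL, NULL, Wendy)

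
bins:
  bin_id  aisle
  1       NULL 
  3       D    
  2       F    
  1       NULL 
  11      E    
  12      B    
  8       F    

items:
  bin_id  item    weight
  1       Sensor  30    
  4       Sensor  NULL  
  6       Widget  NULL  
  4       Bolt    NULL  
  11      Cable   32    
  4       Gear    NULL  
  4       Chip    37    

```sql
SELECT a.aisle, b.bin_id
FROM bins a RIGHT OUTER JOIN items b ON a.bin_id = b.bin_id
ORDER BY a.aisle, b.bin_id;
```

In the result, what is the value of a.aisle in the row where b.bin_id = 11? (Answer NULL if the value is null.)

E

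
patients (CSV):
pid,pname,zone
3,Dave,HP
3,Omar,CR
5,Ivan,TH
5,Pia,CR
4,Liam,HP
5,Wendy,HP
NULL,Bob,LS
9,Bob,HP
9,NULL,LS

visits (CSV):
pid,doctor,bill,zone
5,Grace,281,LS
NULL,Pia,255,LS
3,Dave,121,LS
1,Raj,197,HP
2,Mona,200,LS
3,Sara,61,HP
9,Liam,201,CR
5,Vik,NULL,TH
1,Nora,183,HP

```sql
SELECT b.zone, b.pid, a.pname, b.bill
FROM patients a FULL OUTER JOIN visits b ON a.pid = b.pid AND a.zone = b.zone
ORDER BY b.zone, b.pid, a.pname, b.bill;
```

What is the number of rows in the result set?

16

FULL OUTER JOIN keeps every row from both sides; unmatched rows get NULL for the other side's columns.
Matching on a.pid = b.pid AND a.zone = b.zone. A NULL in a compared column never satisfies the condition.
- a (pid=3, zone=HP) pairs with 1 row(s) of b.
- a (pid=3, zone=CR) has no partner → padded with NULL.
- a (pid=5, zone=TH) pairs with 1 row(s) of b.
- a (pid=5, zone=CR) has no partner → padded with NULL.
- a (pid=4, zone=HP) has no partner → padded with NULL.
- a (pid=5, zone=HP) has no partner → padded with NULL.
- a (pid=NULL, zone=LS) has no partner → padded with NULL.
- a (pid=9, zone=HP) has no partner → padded with NULL.
- a (pid=9, zone=LS) has no partner → padded with NULL.
- 7 row(s) from b found no a partner → padded with NULL.
Total: 2 matched + 14 padded = 16 rows.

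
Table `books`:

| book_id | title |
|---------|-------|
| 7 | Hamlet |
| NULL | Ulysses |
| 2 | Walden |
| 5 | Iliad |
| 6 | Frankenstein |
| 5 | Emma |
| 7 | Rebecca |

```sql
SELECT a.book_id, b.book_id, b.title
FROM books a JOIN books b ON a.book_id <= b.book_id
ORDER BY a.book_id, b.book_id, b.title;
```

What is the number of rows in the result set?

23

INNER JOIN keeps only pairs where the ON condition holds.
Matching on a.book_id <= b.book_id. A NULL in a compared column never satisfies the condition.
Matched pairs: 23.
Total: 23 rows.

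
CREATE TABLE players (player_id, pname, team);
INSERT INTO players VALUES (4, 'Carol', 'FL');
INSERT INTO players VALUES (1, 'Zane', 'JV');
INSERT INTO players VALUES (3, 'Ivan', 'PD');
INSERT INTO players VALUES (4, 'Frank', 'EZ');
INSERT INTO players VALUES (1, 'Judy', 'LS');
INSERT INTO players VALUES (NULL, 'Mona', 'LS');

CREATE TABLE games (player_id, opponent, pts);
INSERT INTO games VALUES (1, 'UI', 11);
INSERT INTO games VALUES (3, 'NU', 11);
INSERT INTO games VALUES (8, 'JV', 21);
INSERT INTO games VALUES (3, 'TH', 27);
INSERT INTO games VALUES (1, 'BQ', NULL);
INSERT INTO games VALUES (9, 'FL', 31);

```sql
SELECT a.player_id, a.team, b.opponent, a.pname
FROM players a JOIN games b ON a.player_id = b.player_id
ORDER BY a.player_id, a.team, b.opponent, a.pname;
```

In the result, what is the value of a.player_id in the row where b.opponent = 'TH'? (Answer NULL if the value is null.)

INNER JOIN keeps only pairs where the ON condition holds.
Matching on a.player_id = b.player_id. A NULL in a compared column never satisfies the condition.
Matched pairs: 6.

3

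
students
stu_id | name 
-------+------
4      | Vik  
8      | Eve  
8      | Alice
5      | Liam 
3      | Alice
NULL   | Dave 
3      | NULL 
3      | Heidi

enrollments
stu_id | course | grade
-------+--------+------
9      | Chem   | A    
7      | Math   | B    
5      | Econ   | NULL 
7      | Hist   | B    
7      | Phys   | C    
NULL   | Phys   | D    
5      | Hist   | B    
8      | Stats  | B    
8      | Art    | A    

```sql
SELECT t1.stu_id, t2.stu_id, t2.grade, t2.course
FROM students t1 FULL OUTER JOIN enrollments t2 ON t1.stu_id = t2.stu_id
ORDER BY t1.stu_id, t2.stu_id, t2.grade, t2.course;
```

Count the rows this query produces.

FULL OUTER JOIN keeps every row from both sides; unmatched rows get NULL for the other side's columns.
Matching on t1.stu_id = t2.stu_id. A NULL in a compared column never satisfies the condition.
- t1 (stu_id=4) has no partner → padded with NULL.
- t1 (stu_id=8) pairs with 2 row(s) of t2.
- t1 (stu_id=8) pairs with 2 row(s) of t2.
- t1 (stu_id=5) pairs with 2 row(s) of t2.
- t1 (stu_id=3) has no partner → padded with NULL.
- t1 (stu_id=NULL) has no partner → padded with NULL.
- t1 (stu_id=3) has no partner → padded with NULL.
- t1 (stu_id=3) has no partner → padded with NULL.
- plus 5 unmatched t2 row(s), each kept with NULL t1 columns.
Total: 6 matched + 10 padded = 16 rows.

16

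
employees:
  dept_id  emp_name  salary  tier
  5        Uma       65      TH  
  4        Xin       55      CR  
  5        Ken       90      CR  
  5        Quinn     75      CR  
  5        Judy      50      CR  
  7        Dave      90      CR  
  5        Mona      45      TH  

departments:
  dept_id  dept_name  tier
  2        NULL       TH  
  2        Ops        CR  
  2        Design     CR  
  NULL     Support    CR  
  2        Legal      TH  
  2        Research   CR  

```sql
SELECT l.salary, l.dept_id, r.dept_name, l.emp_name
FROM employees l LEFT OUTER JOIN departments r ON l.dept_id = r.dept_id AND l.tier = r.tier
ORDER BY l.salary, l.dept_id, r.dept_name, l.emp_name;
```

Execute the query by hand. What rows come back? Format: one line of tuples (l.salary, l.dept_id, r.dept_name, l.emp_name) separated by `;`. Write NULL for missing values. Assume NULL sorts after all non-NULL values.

(45, 5, NULL, Mona); (50, 5, NULL, Judy); (55, 4, NULL, Xin); (65, 5, NULL, Uma); (75, 5, NULL, Quinn); (90, 5, NULL, Ken); (90, 7, NULL, Dave)

LEFT JOIN keeps every row from `employees`; unmatched rows get NULL for `departments`'s columns.
Matching on l.dept_id = r.dept_id AND l.tier = r.tier. A NULL in a compared column never satisfies the condition.
Matched pairs: 0; unmatched l rows kept: 7.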